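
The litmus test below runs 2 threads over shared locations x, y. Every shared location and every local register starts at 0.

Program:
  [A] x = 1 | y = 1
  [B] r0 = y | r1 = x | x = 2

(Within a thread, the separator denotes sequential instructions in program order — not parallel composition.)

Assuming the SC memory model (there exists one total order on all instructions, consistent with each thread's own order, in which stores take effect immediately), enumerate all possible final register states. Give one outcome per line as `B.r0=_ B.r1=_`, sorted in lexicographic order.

outcome vector order: (B.r0,B.r1)
|SC outcomes| = 3

B.r0=0 B.r1=0
B.r0=0 B.r1=1
B.r0=1 B.r1=1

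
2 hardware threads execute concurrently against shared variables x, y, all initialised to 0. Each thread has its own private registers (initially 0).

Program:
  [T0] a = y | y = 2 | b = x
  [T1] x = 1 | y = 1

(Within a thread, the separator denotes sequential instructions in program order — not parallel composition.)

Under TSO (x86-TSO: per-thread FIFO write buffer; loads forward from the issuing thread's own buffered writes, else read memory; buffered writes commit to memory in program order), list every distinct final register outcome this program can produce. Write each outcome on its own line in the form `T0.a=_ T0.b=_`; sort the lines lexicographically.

outcome vector order: (T0.a,T0.b)
|TSO outcomes| = 3

T0.a=0 T0.b=0
T0.a=0 T0.b=1
T0.a=1 T0.b=1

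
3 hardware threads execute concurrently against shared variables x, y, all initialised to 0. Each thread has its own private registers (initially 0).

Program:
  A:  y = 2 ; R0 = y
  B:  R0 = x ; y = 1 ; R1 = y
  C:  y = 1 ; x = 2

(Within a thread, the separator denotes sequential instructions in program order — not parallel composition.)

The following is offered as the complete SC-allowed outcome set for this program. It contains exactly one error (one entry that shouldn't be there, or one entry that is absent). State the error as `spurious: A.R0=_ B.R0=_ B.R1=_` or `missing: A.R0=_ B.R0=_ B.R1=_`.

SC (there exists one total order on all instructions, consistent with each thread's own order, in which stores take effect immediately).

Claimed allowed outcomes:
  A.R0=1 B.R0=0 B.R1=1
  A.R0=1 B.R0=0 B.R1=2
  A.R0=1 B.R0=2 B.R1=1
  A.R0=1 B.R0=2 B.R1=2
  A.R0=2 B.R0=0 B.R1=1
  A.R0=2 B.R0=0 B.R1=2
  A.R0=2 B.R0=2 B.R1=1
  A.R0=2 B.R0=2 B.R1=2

outcome vector order: (A.R0,B.R0,B.R1)
SC (7): 101; 102; 121; 201; 202; 221; 222
claimed∖SC = {122}

spurious: A.R0=1 B.R0=2 B.R1=2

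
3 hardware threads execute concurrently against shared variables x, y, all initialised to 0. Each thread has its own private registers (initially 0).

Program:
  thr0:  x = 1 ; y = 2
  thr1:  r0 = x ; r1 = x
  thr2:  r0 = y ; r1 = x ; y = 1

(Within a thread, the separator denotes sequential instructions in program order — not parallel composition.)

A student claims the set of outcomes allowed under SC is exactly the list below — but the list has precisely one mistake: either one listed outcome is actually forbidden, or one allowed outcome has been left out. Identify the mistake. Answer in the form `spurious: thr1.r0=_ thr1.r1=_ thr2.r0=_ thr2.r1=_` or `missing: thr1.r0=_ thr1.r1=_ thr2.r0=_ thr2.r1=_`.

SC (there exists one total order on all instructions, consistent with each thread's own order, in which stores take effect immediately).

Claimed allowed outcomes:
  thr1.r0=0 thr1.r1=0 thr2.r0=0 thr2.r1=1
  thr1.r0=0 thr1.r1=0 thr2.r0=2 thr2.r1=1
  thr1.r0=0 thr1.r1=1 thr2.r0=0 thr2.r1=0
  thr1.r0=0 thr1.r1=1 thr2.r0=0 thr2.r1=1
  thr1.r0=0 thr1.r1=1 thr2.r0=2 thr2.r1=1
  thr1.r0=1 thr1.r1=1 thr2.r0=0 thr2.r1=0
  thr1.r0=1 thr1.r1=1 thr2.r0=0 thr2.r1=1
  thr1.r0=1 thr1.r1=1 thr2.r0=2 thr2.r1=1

outcome vector order: (thr1.r0,thr1.r1,thr2.r0,thr2.r1)
SC (9): <0 0 0 0>, <0 0 0 1>, <0 0 2 1>, <0 1 0 0>, <0 1 0 1>, <0 1 2 1>, <1 1 0 0>, <1 1 0 1>, <1 1 2 1>
SC∖claimed = {<0 0 0 0>}

missing: thr1.r0=0 thr1.r1=0 thr2.r0=0 thr2.r1=0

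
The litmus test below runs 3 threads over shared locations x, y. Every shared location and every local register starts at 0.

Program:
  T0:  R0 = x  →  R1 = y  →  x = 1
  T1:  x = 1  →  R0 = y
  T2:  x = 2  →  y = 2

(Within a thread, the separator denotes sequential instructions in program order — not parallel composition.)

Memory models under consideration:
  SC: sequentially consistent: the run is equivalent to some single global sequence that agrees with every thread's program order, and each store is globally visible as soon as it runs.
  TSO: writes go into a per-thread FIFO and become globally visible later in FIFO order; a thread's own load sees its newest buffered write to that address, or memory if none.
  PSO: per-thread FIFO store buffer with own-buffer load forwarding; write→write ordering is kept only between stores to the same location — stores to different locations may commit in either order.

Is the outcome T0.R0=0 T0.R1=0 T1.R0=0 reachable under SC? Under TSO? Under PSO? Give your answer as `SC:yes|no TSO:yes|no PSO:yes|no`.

outcome vector order: (T0.R0,T0.R1,T1.R0)
[SC] allowed = {0/0/0, 0/0/2, 0/2/0, 0/2/2, 1/0/0, 1/0/2, 1/2/0, 1/2/2, 2/0/0, 2/0/2, 2/2/0, 2/2/2}
[TSO] allowed = {0/0/0, 0/0/2, 0/2/0, 0/2/2, 1/0/0, 1/0/2, 1/2/0, 1/2/2, 2/0/0, 2/0/2, 2/2/0, 2/2/2}
[PSO] allowed = {0/0/0, 0/0/2, 0/2/0, 0/2/2, 1/0/0, 1/0/2, 1/2/0, 1/2/2, 2/0/0, 2/0/2, 2/2/0, 2/2/2}
target 0/0/0 ∈ {SC,TSO,PSO}

SC:yes TSO:yes PSO:yes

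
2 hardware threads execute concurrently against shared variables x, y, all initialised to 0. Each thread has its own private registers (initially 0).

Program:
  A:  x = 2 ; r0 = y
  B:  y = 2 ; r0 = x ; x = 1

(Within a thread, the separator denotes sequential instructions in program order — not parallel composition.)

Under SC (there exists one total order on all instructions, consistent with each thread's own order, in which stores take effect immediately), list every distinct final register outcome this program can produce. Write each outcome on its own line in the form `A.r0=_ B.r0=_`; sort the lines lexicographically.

outcome vector order: (A.r0,B.r0)
|SC outcomes| = 3

A.r0=0 B.r0=2
A.r0=2 B.r0=0
A.r0=2 B.r0=2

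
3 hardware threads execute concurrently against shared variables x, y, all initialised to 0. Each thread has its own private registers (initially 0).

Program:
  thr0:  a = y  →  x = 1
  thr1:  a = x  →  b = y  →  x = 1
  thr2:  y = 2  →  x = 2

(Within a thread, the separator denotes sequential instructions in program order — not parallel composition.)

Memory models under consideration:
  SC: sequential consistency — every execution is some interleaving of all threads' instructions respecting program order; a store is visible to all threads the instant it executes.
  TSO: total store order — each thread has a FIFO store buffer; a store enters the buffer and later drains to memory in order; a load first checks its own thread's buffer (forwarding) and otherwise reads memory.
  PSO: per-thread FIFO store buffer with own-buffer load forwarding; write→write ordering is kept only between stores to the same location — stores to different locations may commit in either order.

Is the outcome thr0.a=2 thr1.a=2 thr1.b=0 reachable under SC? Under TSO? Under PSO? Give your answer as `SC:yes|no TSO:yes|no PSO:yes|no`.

outcome vector order: (thr0.a,thr1.a,thr1.b)
SC (9): (0,0,0), (0,0,2), (0,1,0), (0,1,2), (0,2,2), (2,0,0), (2,0,2), (2,1,2), (2,2,2)
TSO (9): (0,0,0), (0,0,2), (0,1,0), (0,1,2), (0,2,2), (2,0,0), (2,0,2), (2,1,2), (2,2,2)
PSO (11): (0,0,0), (0,0,2), (0,1,0), (0,1,2), (0,2,0), (0,2,2), (2,0,0), (2,0,2), (2,1,2), (2,2,0), (2,2,2)
target (2,2,0) ∈ {PSO}

SC:no TSO:no PSO:yes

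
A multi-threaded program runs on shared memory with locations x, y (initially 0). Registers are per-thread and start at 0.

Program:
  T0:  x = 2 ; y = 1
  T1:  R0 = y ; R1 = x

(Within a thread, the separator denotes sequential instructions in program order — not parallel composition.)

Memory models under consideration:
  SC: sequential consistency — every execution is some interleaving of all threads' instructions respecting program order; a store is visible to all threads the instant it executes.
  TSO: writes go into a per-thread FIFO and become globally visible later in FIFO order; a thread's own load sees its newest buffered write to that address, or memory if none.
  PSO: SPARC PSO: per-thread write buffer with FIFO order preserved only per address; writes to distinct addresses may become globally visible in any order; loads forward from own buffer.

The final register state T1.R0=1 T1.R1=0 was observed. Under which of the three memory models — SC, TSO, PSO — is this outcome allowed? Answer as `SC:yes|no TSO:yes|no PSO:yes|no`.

outcome vector order: (T1.R0,T1.R1)
under SC → 0/0 0/2 1/2
under TSO → 0/0 0/2 1/2
under PSO → 0/0 0/2 1/0 1/2
target 1/0 ∈ {PSO}

SC:no TSO:no PSO:yes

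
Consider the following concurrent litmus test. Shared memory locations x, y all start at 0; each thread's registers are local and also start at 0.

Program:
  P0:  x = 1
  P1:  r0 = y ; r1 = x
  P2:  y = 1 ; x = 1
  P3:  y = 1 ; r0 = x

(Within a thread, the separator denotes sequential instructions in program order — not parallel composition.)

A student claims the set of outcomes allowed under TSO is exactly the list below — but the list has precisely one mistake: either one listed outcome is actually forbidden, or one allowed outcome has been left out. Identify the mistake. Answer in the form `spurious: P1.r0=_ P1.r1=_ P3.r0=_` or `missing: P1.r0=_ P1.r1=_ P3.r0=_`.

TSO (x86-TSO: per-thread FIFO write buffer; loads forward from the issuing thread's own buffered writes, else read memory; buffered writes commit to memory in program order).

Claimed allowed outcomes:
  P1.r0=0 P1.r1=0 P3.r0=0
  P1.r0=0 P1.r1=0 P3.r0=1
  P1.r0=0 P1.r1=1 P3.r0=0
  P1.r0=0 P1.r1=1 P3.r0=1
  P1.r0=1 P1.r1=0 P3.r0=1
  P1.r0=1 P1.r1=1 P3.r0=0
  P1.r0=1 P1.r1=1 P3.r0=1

outcome vector order: (P1.r0,P1.r1,P3.r0)
TSO: 8 outcomes — {<0 0 0>; <0 0 1>; <0 1 0>; <0 1 1>; <1 0 0>; <1 0 1>; <1 1 0>; <1 1 1>}
TSO∖claimed = {<1 0 0>}

missing: P1.r0=1 P1.r1=0 P3.r0=0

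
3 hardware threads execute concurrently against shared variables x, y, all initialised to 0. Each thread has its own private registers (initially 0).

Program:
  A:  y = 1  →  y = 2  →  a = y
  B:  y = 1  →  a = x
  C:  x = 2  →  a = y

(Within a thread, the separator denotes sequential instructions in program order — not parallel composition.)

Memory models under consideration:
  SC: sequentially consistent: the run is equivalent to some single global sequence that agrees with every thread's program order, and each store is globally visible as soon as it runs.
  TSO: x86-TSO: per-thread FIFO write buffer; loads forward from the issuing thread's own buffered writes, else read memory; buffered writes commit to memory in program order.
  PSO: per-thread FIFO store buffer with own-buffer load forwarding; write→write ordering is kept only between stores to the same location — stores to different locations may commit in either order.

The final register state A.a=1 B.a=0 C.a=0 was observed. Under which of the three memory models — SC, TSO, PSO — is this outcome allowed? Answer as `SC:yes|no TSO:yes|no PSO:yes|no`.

outcome vector order: (A.a,B.a,C.a)
SC: 9 outcomes — {<1 0 1>, <1 2 0>, <1 2 1>, <1 2 2>, <2 0 1>, <2 0 2>, <2 2 0>, <2 2 1>, <2 2 2>}
TSO: 12 outcomes — {<1 0 0>, <1 0 1>, <1 0 2>, <1 2 0>, <1 2 1>, <1 2 2>, <2 0 0>, <2 0 1>, <2 0 2>, <2 2 0>, <2 2 1>, <2 2 2>}
PSO: 12 outcomes — {<1 0 0>, <1 0 1>, <1 0 2>, <1 2 0>, <1 2 1>, <1 2 2>, <2 0 0>, <2 0 1>, <2 0 2>, <2 2 0>, <2 2 1>, <2 2 2>}
target <1 0 0> ∈ {TSO,PSO}

SC:no TSO:yes PSO:yes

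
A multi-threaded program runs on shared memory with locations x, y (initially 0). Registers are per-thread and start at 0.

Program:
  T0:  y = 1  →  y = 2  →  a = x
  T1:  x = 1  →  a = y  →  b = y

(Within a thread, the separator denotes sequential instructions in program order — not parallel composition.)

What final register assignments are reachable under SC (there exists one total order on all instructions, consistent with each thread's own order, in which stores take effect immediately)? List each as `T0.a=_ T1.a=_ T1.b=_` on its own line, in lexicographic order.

T0.a=0 T1.a=2 T1.b=2
T0.a=1 T1.a=0 T1.b=0
T0.a=1 T1.a=0 T1.b=1
T0.a=1 T1.a=0 T1.b=2
T0.a=1 T1.a=1 T1.b=1
T0.a=1 T1.a=1 T1.b=2
T0.a=1 T1.a=2 T1.b=2

outcome vector order: (T0.a,T1.a,T1.b)
|SC outcomes| = 7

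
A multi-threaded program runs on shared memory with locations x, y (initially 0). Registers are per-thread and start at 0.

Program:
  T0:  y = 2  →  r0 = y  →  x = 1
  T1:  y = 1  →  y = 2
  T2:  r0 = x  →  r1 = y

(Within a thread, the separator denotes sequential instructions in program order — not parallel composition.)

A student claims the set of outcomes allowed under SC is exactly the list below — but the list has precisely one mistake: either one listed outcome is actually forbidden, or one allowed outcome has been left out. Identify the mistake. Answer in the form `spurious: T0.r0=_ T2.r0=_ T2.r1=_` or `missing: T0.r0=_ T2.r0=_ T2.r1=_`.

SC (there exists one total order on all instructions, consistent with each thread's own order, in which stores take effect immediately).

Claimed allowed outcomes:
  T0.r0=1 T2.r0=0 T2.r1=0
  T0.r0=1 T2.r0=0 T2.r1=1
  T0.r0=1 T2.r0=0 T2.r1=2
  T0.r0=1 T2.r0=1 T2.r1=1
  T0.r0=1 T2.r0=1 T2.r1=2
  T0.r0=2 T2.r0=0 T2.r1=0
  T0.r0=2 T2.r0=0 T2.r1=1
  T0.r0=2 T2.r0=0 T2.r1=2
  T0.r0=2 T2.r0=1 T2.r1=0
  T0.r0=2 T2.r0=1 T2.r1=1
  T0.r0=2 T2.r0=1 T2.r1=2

spurious: T0.r0=2 T2.r0=1 T2.r1=0

outcome vector order: (T0.r0,T2.r0,T2.r1)
SC (10): <1 0 0>, <1 0 1>, <1 0 2>, <1 1 1>, <1 1 2>, <2 0 0>, <2 0 1>, <2 0 2>, <2 1 1>, <2 1 2>
claimed∖SC = {<2 1 0>}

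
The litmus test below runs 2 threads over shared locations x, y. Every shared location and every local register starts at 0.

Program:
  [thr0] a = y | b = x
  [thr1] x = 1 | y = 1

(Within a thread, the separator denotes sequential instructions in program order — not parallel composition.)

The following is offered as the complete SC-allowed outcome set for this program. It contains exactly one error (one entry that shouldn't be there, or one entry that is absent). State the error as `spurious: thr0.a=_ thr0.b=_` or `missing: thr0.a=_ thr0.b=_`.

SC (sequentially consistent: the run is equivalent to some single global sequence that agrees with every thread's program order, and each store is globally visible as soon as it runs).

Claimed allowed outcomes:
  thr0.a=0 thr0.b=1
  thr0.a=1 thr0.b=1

outcome vector order: (thr0.a,thr0.b)
under SC → (0,0); (0,1); (1,1)
SC∖claimed = {(0,0)}

missing: thr0.a=0 thr0.b=0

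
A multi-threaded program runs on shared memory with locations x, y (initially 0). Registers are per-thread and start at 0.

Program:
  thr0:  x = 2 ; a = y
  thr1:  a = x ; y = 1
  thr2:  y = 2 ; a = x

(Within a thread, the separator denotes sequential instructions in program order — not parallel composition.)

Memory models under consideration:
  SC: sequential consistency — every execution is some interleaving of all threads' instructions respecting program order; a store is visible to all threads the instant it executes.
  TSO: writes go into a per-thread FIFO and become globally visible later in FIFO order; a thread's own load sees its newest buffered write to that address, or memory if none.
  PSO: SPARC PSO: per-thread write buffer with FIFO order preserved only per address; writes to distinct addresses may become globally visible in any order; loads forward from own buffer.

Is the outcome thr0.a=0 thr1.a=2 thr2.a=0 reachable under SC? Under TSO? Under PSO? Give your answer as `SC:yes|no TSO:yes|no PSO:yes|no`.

outcome vector order: (thr0.a,thr1.a,thr2.a)
[SC] allowed = {0/0/2 0/2/2 1/0/0 1/0/2 1/2/0 1/2/2 2/0/0 2/0/2 2/2/0 2/2/2}
[TSO] allowed = {0/0/0 0/0/2 0/2/0 0/2/2 1/0/0 1/0/2 1/2/0 1/2/2 2/0/0 2/0/2 2/2/0 2/2/2}
[PSO] allowed = {0/0/0 0/0/2 0/2/0 0/2/2 1/0/0 1/0/2 1/2/0 1/2/2 2/0/0 2/0/2 2/2/0 2/2/2}
target 0/2/0 ∈ {TSO,PSO}

SC:no TSO:yes PSO:yes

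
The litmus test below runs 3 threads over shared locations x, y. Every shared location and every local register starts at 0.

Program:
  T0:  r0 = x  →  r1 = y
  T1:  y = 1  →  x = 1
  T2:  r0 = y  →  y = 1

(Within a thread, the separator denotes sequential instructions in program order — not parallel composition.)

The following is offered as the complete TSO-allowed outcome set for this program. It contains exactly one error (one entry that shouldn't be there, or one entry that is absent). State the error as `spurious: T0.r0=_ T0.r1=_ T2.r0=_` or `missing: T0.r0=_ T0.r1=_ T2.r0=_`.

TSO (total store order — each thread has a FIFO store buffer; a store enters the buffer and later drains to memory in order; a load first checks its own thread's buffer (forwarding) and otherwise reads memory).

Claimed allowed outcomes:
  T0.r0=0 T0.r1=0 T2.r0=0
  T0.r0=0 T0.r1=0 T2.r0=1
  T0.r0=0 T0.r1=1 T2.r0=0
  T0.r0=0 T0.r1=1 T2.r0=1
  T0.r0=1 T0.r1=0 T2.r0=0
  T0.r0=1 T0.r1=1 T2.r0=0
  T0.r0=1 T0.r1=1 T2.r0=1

spurious: T0.r0=1 T0.r1=0 T2.r0=0

outcome vector order: (T0.r0,T0.r1,T2.r0)
[TSO] allowed = {000 001 010 011 110 111}
claimed∖TSO = {100}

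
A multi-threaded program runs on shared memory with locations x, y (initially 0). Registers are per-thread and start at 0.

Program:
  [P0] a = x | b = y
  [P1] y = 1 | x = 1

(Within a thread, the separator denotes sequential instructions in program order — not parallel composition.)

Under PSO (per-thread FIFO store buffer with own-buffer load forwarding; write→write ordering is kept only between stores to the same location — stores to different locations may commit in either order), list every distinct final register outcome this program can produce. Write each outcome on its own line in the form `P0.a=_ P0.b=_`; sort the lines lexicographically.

P0.a=0 P0.b=0
P0.a=0 P0.b=1
P0.a=1 P0.b=0
P0.a=1 P0.b=1

outcome vector order: (P0.a,P0.b)
|PSO outcomes| = 4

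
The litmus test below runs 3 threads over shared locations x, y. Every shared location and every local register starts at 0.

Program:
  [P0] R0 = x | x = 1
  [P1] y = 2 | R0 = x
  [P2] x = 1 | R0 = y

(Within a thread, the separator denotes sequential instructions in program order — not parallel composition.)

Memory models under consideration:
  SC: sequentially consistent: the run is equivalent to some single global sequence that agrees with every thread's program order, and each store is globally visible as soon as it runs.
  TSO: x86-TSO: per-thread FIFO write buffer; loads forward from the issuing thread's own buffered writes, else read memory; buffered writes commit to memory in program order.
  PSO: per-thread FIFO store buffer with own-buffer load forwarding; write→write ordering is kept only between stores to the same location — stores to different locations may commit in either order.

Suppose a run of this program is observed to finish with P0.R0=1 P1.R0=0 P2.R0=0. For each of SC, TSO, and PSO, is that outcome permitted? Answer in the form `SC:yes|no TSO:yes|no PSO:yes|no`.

SC:no TSO:yes PSO:yes

outcome vector order: (P0.R0,P1.R0,P2.R0)
SC (6): 002 010 012 102 110 112
TSO (8): 000 002 010 012 100 102 110 112
PSO (8): 000 002 010 012 100 102 110 112
target 100 ∈ {TSO,PSO}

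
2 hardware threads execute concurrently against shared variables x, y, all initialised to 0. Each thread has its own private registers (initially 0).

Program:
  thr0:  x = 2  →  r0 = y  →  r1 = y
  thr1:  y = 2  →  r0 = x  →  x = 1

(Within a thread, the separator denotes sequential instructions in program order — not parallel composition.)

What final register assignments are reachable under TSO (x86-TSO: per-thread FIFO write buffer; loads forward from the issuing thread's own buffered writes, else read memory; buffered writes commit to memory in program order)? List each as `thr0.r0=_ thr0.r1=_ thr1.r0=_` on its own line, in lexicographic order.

outcome vector order: (thr0.r0,thr0.r1,thr1.r0)
|TSO outcomes| = 6

thr0.r0=0 thr0.r1=0 thr1.r0=0
thr0.r0=0 thr0.r1=0 thr1.r0=2
thr0.r0=0 thr0.r1=2 thr1.r0=0
thr0.r0=0 thr0.r1=2 thr1.r0=2
thr0.r0=2 thr0.r1=2 thr1.r0=0
thr0.r0=2 thr0.r1=2 thr1.r0=2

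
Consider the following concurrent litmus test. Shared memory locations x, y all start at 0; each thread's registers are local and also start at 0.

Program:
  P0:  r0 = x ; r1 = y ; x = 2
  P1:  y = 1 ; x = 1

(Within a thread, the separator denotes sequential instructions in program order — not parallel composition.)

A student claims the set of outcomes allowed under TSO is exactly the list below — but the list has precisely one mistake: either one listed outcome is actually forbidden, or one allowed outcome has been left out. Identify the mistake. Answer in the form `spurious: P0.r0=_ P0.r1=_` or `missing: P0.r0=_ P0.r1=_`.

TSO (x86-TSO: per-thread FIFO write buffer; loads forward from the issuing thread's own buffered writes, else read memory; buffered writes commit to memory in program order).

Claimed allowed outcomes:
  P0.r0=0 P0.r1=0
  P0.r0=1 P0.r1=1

outcome vector order: (P0.r0,P0.r1)
TSO: 3 outcomes — {0/0 0/1 1/1}
TSO∖claimed = {0/1}

missing: P0.r0=0 P0.r1=1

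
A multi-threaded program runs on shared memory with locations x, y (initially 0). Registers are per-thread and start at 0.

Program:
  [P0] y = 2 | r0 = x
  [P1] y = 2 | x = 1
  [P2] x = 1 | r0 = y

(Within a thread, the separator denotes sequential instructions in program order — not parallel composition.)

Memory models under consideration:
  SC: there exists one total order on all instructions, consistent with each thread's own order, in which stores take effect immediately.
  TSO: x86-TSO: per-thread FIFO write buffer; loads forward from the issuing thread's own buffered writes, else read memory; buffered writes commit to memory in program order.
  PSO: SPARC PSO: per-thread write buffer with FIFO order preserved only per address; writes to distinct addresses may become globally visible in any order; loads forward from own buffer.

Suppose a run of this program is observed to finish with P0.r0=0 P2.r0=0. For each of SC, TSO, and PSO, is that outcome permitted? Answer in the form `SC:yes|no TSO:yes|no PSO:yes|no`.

outcome vector order: (P0.r0,P2.r0)
SC (3): 02 10 12
TSO (4): 00 02 10 12
PSO (4): 00 02 10 12
target 00 ∈ {TSO,PSO}

SC:no TSO:yes PSO:yes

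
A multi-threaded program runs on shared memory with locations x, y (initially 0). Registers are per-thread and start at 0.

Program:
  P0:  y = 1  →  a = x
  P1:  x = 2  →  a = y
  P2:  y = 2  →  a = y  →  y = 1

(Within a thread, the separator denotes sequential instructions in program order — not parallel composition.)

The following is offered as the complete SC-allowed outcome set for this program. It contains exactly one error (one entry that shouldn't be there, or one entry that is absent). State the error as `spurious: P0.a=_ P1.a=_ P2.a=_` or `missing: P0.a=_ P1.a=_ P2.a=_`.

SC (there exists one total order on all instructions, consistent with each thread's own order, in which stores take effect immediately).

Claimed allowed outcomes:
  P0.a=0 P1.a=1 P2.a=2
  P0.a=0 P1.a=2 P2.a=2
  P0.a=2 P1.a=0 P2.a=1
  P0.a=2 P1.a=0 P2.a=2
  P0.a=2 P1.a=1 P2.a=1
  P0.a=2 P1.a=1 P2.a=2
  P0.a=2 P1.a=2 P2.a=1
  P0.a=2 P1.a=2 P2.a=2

outcome vector order: (P0.a,P1.a,P2.a)
SC (9): (0,1,1) (0,1,2) (0,2,2) (2,0,1) (2,0,2) (2,1,1) (2,1,2) (2,2,1) (2,2,2)
SC∖claimed = {(0,1,1)}

missing: P0.a=0 P1.a=1 P2.a=1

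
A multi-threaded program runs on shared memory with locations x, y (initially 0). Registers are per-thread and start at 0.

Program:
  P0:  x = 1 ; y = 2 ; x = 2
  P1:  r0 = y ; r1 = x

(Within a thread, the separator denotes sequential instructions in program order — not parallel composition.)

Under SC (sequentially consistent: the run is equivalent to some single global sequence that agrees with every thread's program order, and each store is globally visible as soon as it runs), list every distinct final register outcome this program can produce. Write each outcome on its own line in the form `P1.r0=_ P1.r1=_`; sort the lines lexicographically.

P1.r0=0 P1.r1=0
P1.r0=0 P1.r1=1
P1.r0=0 P1.r1=2
P1.r0=2 P1.r1=1
P1.r0=2 P1.r1=2

outcome vector order: (P1.r0,P1.r1)
|SC outcomes| = 5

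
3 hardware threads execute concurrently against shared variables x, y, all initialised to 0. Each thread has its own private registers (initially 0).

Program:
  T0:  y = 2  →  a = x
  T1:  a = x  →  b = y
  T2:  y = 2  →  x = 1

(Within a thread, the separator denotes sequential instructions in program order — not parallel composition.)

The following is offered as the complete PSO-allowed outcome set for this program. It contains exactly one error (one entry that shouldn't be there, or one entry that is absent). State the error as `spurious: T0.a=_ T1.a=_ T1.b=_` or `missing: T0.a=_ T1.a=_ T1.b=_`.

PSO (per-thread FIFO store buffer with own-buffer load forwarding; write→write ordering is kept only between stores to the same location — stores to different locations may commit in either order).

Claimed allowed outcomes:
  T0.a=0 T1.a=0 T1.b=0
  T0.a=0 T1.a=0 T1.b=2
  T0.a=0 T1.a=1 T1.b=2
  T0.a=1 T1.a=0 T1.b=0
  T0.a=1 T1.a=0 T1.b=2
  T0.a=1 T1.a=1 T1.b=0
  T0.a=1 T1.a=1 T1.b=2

missing: T0.a=0 T1.a=1 T1.b=0

outcome vector order: (T0.a,T1.a,T1.b)
under PSO → 000, 002, 010, 012, 100, 102, 110, 112
PSO∖claimed = {010}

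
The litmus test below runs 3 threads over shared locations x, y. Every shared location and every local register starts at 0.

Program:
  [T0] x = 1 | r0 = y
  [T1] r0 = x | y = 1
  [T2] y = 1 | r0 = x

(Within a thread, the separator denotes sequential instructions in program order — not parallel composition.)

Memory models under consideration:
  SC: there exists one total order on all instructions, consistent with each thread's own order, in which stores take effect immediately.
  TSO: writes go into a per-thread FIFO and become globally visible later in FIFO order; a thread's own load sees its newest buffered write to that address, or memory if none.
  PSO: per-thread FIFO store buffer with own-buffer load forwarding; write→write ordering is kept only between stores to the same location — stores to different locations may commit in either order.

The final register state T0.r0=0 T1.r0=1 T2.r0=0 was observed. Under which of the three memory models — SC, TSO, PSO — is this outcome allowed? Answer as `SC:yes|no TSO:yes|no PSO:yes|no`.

outcome vector order: (T0.r0,T1.r0,T2.r0)
SC (6): (0,0,1); (0,1,1); (1,0,0); (1,0,1); (1,1,0); (1,1,1)
TSO (8): (0,0,0); (0,0,1); (0,1,0); (0,1,1); (1,0,0); (1,0,1); (1,1,0); (1,1,1)
PSO (8): (0,0,0); (0,0,1); (0,1,0); (0,1,1); (1,0,0); (1,0,1); (1,1,0); (1,1,1)
target (0,1,0) ∈ {TSO,PSO}

SC:no TSO:yes PSO:yes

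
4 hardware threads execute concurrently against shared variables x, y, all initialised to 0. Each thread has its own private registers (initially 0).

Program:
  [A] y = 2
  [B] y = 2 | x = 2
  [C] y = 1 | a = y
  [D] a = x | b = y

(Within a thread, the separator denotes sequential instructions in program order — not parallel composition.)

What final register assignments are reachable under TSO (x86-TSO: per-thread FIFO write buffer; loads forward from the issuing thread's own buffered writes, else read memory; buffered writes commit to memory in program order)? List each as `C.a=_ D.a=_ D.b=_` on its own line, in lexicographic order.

outcome vector order: (C.a,D.a,D.b)
|TSO outcomes| = 10

C.a=1 D.a=0 D.b=0
C.a=1 D.a=0 D.b=1
C.a=1 D.a=0 D.b=2
C.a=1 D.a=2 D.b=1
C.a=1 D.a=2 D.b=2
C.a=2 D.a=0 D.b=0
C.a=2 D.a=0 D.b=1
C.a=2 D.a=0 D.b=2
C.a=2 D.a=2 D.b=1
C.a=2 D.a=2 D.b=2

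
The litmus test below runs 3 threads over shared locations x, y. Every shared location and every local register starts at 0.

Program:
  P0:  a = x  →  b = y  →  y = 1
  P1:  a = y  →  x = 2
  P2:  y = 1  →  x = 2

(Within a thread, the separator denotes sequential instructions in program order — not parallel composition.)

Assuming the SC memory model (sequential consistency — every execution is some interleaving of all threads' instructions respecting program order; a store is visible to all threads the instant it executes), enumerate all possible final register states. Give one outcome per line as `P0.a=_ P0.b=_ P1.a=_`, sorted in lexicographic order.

P0.a=0 P0.b=0 P1.a=0
P0.a=0 P0.b=0 P1.a=1
P0.a=0 P0.b=1 P1.a=0
P0.a=0 P0.b=1 P1.a=1
P0.a=2 P0.b=0 P1.a=0
P0.a=2 P0.b=1 P1.a=0
P0.a=2 P0.b=1 P1.a=1

outcome vector order: (P0.a,P0.b,P1.a)
|SC outcomes| = 7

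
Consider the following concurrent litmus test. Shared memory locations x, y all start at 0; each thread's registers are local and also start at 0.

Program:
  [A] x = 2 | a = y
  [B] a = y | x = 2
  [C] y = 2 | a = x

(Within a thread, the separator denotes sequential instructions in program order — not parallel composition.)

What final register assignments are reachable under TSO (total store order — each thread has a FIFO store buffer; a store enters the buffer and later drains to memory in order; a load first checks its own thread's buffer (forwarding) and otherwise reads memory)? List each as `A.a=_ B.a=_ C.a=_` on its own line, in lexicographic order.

A.a=0 B.a=0 C.a=0
A.a=0 B.a=0 C.a=2
A.a=0 B.a=2 C.a=0
A.a=0 B.a=2 C.a=2
A.a=2 B.a=0 C.a=0
A.a=2 B.a=0 C.a=2
A.a=2 B.a=2 C.a=0
A.a=2 B.a=2 C.a=2

outcome vector order: (A.a,B.a,C.a)
|TSO outcomes| = 8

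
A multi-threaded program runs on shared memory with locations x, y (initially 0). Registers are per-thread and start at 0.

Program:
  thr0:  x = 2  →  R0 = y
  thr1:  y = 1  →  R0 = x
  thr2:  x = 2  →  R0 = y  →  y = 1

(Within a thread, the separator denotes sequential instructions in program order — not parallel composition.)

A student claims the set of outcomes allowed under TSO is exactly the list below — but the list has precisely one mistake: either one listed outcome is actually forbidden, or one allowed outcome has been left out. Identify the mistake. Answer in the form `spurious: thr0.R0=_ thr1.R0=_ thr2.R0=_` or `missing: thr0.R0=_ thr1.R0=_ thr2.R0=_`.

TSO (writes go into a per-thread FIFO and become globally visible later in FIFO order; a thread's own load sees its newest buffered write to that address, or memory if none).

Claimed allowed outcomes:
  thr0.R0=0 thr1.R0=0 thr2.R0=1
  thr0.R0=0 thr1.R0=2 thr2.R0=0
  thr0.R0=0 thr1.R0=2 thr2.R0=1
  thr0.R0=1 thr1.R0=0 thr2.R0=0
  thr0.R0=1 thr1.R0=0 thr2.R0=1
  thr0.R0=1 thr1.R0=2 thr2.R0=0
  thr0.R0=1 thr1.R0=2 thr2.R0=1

outcome vector order: (thr0.R0,thr1.R0,thr2.R0)
TSO: 8 outcomes — {<0 0 0> <0 0 1> <0 2 0> <0 2 1> <1 0 0> <1 0 1> <1 2 0> <1 2 1>}
TSO∖claimed = {<0 0 0>}

missing: thr0.R0=0 thr1.R0=0 thr2.R0=0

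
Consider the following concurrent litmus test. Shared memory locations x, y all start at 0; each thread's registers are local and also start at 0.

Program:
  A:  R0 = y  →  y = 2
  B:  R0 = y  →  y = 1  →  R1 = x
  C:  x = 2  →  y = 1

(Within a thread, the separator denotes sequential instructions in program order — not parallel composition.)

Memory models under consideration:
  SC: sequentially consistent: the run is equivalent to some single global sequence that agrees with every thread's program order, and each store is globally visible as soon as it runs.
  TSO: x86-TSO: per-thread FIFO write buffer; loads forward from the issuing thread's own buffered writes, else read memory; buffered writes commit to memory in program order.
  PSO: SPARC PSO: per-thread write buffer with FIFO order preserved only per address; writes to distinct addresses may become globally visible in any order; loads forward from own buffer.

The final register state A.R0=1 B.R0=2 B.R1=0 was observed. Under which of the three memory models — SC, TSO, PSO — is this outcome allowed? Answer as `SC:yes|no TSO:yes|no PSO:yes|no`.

outcome vector order: (A.R0,B.R0,B.R1)
SC (9): <0 0 0>, <0 0 2>, <0 1 2>, <0 2 0>, <0 2 2>, <1 0 0>, <1 0 2>, <1 1 2>, <1 2 2>
TSO (9): <0 0 0>, <0 0 2>, <0 1 2>, <0 2 0>, <0 2 2>, <1 0 0>, <1 0 2>, <1 1 2>, <1 2 2>
PSO (12): <0 0 0>, <0 0 2>, <0 1 0>, <0 1 2>, <0 2 0>, <0 2 2>, <1 0 0>, <1 0 2>, <1 1 0>, <1 1 2>, <1 2 0>, <1 2 2>
target <1 2 0> ∈ {PSO}

SC:no TSO:no PSO:yes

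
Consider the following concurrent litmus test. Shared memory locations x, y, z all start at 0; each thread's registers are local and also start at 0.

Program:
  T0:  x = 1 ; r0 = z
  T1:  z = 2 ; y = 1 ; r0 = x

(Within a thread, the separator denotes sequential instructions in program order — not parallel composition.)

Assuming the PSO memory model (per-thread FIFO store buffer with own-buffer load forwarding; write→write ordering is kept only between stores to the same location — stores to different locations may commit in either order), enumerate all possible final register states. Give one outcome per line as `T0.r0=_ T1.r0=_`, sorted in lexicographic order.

T0.r0=0 T1.r0=0
T0.r0=0 T1.r0=1
T0.r0=2 T1.r0=0
T0.r0=2 T1.r0=1

outcome vector order: (T0.r0,T1.r0)
|PSO outcomes| = 4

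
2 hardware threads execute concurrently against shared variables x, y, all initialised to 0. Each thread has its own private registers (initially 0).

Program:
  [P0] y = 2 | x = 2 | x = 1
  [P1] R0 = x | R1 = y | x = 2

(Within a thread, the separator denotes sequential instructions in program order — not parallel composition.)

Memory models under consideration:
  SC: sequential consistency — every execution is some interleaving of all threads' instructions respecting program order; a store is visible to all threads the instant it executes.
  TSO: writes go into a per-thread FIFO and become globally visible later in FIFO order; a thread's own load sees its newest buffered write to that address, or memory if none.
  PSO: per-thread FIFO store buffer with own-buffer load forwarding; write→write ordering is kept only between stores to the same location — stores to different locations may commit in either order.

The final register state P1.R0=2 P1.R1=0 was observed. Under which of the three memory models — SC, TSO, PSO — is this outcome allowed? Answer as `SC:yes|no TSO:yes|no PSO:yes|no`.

outcome vector order: (P1.R0,P1.R1)
[SC] allowed = {00, 02, 12, 22}
[TSO] allowed = {00, 02, 12, 22}
[PSO] allowed = {00, 02, 10, 12, 20, 22}
target 20 ∈ {PSO}

SC:no TSO:no PSO:yes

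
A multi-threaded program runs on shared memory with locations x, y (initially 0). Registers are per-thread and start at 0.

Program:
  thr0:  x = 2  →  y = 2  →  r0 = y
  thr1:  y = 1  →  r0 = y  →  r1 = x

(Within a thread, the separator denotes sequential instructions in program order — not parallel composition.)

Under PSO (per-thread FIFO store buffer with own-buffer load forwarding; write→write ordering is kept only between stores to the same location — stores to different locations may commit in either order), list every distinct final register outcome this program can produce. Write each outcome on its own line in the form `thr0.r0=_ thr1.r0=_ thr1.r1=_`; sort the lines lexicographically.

thr0.r0=1 thr1.r0=1 thr1.r1=0
thr0.r0=1 thr1.r0=1 thr1.r1=2
thr0.r0=2 thr1.r0=1 thr1.r1=0
thr0.r0=2 thr1.r0=1 thr1.r1=2
thr0.r0=2 thr1.r0=2 thr1.r1=0
thr0.r0=2 thr1.r0=2 thr1.r1=2

outcome vector order: (thr0.r0,thr1.r0,thr1.r1)
|PSO outcomes| = 6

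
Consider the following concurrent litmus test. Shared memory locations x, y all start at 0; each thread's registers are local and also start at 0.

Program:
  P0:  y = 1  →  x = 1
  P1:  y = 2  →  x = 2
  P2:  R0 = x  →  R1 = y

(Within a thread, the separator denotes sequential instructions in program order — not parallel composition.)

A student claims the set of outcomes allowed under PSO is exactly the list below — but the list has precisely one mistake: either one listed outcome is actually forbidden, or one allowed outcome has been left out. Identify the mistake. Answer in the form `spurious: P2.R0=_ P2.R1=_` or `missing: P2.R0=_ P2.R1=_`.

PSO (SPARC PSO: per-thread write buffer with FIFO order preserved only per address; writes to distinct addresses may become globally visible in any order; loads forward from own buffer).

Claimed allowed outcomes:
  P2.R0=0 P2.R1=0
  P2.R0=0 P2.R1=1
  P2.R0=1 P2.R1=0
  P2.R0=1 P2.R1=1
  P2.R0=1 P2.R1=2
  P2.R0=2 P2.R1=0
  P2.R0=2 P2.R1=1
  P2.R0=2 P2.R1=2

outcome vector order: (P2.R0,P2.R1)
PSO: 9 outcomes — {(0,0); (0,1); (0,2); (1,0); (1,1); (1,2); (2,0); (2,1); (2,2)}
PSO∖claimed = {(0,2)}

missing: P2.R0=0 P2.R1=2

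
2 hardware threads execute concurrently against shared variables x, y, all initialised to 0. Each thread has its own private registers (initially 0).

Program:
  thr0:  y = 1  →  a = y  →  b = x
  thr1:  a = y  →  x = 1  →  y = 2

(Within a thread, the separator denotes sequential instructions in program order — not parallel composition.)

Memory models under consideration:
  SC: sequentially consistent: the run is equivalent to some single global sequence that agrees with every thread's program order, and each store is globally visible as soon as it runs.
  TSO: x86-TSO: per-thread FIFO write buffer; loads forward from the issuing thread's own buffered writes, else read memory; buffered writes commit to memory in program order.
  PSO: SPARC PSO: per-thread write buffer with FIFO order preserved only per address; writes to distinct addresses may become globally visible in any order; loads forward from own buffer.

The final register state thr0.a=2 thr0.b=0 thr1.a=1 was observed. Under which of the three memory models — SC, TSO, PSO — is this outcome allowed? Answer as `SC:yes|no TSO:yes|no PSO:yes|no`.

SC:no TSO:no PSO:yes

outcome vector order: (thr0.a,thr0.b,thr1.a)
[SC] allowed = {(1,0,0), (1,0,1), (1,1,0), (1,1,1), (2,1,0), (2,1,1)}
[TSO] allowed = {(1,0,0), (1,0,1), (1,1,0), (1,1,1), (2,1,0), (2,1,1)}
[PSO] allowed = {(1,0,0), (1,0,1), (1,1,0), (1,1,1), (2,0,0), (2,0,1), (2,1,0), (2,1,1)}
target (2,0,1) ∈ {PSO}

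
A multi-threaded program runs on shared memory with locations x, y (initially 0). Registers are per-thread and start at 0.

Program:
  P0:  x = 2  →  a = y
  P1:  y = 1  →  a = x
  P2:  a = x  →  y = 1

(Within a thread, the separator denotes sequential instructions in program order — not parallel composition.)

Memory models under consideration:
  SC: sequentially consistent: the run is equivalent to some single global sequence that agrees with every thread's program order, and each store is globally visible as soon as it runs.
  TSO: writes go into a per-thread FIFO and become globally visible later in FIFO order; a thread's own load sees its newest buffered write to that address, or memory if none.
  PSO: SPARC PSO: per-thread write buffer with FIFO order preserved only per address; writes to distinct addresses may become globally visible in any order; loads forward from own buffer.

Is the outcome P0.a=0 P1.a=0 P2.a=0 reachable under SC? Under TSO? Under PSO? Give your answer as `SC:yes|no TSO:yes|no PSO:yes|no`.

outcome vector order: (P0.a,P1.a,P2.a)
SC (6): 0/2/0, 0/2/2, 1/0/0, 1/0/2, 1/2/0, 1/2/2
TSO (8): 0/0/0, 0/0/2, 0/2/0, 0/2/2, 1/0/0, 1/0/2, 1/2/0, 1/2/2
PSO (8): 0/0/0, 0/0/2, 0/2/0, 0/2/2, 1/0/0, 1/0/2, 1/2/0, 1/2/2
target 0/0/0 ∈ {TSO,PSO}

SC:no TSO:yes PSO:yes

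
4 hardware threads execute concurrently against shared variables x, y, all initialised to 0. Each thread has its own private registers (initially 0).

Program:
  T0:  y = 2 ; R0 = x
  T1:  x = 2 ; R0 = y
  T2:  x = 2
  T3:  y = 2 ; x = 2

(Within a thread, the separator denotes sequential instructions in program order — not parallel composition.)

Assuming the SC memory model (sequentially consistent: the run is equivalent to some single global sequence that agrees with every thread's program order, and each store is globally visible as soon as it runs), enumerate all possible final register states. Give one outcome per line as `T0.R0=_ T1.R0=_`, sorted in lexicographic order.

outcome vector order: (T0.R0,T1.R0)
|SC outcomes| = 3

T0.R0=0 T1.R0=2
T0.R0=2 T1.R0=0
T0.R0=2 T1.R0=2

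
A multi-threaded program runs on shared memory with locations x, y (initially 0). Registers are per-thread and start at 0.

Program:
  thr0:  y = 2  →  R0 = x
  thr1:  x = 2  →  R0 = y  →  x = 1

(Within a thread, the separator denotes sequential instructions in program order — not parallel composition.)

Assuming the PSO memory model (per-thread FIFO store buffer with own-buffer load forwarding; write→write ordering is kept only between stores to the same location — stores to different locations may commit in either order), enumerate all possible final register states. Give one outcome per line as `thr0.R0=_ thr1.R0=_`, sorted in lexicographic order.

thr0.R0=0 thr1.R0=0
thr0.R0=0 thr1.R0=2
thr0.R0=1 thr1.R0=0
thr0.R0=1 thr1.R0=2
thr0.R0=2 thr1.R0=0
thr0.R0=2 thr1.R0=2

outcome vector order: (thr0.R0,thr1.R0)
|PSO outcomes| = 6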